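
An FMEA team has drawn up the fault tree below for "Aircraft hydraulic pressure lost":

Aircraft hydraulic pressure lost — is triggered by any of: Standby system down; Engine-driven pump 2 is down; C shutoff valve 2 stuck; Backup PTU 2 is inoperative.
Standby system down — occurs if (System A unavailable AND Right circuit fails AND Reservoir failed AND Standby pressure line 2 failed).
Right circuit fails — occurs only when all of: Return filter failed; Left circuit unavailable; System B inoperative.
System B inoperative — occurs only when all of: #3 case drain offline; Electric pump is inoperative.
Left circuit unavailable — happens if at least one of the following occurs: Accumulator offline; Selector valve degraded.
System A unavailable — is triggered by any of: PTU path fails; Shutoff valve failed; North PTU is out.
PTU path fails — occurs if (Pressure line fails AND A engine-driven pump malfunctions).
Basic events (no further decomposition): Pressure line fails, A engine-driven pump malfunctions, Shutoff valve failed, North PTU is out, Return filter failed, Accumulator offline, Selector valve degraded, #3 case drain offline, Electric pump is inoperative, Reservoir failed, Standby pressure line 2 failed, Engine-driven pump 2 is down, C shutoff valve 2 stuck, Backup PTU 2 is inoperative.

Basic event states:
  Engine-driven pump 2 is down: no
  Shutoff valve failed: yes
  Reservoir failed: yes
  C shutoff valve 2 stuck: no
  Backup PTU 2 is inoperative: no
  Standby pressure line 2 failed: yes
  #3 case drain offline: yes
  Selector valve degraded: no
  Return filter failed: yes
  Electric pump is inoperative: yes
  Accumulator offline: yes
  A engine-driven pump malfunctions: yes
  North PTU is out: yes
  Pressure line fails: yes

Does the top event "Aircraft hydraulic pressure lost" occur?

Yes

PTU path fails [AND]: Pressure line fails=occurs, A engine-driven pump malfunctions=occurs → all inputs occur → occurs.
System A unavailable [OR]: PTU path fails=occurs, Shutoff valve failed=occurs, North PTU is out=occurs → at least one input occurs → occurs.
Left circuit unavailable [OR]: Accumulator offline=occurs, Selector valve degraded=not → at least one input occurs → occurs.
System B inoperative [AND]: #3 case drain offline=occurs, Electric pump is inoperative=occurs → all inputs occur → occurs.
Right circuit fails [AND]: Return filter failed=occurs, Left circuit unavailable=occurs, System B inoperative=occurs → all inputs occur → occurs.
Standby system down [AND]: System A unavailable=occurs, Right circuit fails=occurs, Reservoir failed=occurs, Standby pressure line 2 failed=occurs → all inputs occur → occurs.
Aircraft hydraulic pressure lost [OR]: Standby system down=occurs, Engine-driven pump 2 is down=not, C shutoff valve 2 stuck=not, Backup PTU 2 is inoperative=not → at least one input occurs → occurs.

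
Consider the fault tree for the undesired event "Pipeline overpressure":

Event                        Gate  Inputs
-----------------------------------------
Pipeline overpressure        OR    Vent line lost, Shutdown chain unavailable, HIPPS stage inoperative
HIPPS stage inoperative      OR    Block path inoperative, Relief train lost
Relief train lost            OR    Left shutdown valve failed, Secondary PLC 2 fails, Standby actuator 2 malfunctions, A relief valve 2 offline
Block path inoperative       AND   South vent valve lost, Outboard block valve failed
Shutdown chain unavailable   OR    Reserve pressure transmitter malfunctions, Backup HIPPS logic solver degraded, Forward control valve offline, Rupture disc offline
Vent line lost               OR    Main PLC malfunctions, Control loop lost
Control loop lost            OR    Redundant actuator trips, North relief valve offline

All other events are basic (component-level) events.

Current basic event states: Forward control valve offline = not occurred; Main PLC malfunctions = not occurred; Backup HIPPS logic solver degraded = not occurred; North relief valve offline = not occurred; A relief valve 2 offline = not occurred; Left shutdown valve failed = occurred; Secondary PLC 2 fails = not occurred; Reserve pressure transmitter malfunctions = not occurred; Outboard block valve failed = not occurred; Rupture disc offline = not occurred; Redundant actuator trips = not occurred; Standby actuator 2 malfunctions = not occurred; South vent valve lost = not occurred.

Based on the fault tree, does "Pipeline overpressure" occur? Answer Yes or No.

Yes

Control loop lost [OR]: Redundant actuator trips=not, North relief valve offline=not → no input occurs → does not occur.
Vent line lost [OR]: Main PLC malfunctions=not, Control loop lost=not → no input occurs → does not occur.
Shutdown chain unavailable [OR]: Reserve pressure transmitter malfunctions=not, Backup HIPPS logic solver degraded=not, Forward control valve offline=not, Rupture disc offline=not → no input occurs → does not occur.
Block path inoperative [AND]: South vent valve lost=not, Outboard block valve failed=not → not all inputs occur → does not occur.
Relief train lost [OR]: Left shutdown valve failed=occurs, Secondary PLC 2 fails=not, Standby actuator 2 malfunctions=not, A relief valve 2 offline=not → at least one input occurs → occurs.
HIPPS stage inoperative [OR]: Block path inoperative=not, Relief train lost=occurs → at least one input occurs → occurs.
Pipeline overpressure [OR]: Vent line lost=not, Shutdown chain unavailable=not, HIPPS stage inoperative=occurs → at least one input occurs → occurs.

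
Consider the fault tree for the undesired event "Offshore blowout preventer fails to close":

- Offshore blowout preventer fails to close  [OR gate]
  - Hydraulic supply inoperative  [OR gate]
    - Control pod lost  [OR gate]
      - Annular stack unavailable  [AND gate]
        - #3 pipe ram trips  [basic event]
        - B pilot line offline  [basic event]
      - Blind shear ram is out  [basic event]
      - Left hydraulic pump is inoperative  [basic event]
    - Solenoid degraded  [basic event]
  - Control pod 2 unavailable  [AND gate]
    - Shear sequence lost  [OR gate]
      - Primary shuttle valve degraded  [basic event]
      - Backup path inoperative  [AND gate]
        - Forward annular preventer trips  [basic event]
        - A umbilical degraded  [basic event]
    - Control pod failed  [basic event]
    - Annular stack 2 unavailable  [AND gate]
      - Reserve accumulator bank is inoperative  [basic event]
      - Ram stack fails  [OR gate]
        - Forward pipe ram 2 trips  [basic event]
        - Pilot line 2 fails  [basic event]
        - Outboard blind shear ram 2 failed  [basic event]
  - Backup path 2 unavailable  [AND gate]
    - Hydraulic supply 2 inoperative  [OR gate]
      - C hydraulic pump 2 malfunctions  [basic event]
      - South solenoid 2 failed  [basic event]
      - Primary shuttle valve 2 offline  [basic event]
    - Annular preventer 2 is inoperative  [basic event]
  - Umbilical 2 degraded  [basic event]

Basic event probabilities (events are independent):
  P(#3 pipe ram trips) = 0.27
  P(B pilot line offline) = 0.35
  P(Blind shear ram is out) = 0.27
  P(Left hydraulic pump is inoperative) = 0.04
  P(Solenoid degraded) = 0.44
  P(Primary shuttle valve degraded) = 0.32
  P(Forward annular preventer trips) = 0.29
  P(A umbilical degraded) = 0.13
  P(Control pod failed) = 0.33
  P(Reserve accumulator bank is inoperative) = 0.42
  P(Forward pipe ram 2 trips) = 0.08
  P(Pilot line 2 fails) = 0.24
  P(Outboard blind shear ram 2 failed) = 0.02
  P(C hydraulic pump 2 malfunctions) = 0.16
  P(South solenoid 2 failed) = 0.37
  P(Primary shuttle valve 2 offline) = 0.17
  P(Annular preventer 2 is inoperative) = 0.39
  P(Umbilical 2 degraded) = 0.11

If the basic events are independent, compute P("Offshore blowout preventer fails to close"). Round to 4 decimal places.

0.7566

P(Annular stack unavailable) [AND] = 0.27 × 0.35 = 0.094500
P(Control pod lost) [OR] = 1 − (1−0.094500) × (1−0.27) × (1−0.04) = 0.365426
P(Hydraulic supply inoperative) [OR] = 1 − (1−0.365426) × (1−0.44) = 0.644639
P(Backup path inoperative) [AND] = 0.29 × 0.13 = 0.037700
P(Shear sequence lost) [OR] = 1 − (1−0.32) × (1−0.037700) = 0.345636
P(Ram stack fails) [OR] = 1 − (1−0.08) × (1−0.24) × (1−0.02) = 0.314784
P(Annular stack 2 unavailable) [AND] = 0.42 × 0.314784 = 0.132209
P(Control pod 2 unavailable) [AND] = 0.345636 × 0.33 × 0.132209 = 0.015080
P(Hydraulic supply 2 inoperative) [OR] = 1 − (1−0.16) × (1−0.37) × (1−0.17) = 0.560764
P(Backup path 2 unavailable) [AND] = 0.560764 × 0.39 = 0.218698
P(Offshore blowout preventer fails to close) [OR] = 1 − (1−0.644639) × (1−0.015080) × (1−0.218698) × (1−0.11) = 0.756623
Rounded to 4 decimal places: P(Offshore blowout preventer fails to close) ≈ 0.7566.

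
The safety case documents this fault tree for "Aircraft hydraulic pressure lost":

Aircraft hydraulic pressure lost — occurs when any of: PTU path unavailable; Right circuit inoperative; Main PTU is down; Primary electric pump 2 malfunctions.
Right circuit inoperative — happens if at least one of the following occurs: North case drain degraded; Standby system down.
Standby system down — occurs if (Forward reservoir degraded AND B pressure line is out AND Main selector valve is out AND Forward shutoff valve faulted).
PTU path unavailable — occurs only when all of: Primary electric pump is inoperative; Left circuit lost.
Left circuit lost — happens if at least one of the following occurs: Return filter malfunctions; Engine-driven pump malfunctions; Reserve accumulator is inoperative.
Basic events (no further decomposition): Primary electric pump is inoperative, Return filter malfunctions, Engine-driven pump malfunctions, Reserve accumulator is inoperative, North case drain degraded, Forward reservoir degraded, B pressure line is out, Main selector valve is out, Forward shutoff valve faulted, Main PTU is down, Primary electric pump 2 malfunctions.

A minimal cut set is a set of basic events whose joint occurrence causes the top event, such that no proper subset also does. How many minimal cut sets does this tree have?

7

Left circuit lost [OR]: union of children's cut sets → 3 cut set(s).
PTU path unavailable [AND]: one cut set from each child combined → 1 × 3 = 3 cut set(s).
Standby system down [AND]: one cut set from each child combined → 1 × 1 × 1 × 1 = 1 cut set(s).
Right circuit inoperative [OR]: union of children's cut sets → 2 cut set(s).
Aircraft hydraulic pressure lost [OR]: union of children's cut sets → 7 cut set(s).
Minimal cut sets: {Primary electric pump is inoperative, Return filter malfunctions}; {Engine-driven pump malfunctions, Primary electric pump is inoperative}; {Primary electric pump is inoperative, Reserve accumulator is inoperative}; {North case drain degraded}; {B pressure line is out, Forward reservoir degraded, Forward shutoff valve faulted, Main selector valve is out}; {Main PTU is down}; {Primary electric pump 2 malfunctions}.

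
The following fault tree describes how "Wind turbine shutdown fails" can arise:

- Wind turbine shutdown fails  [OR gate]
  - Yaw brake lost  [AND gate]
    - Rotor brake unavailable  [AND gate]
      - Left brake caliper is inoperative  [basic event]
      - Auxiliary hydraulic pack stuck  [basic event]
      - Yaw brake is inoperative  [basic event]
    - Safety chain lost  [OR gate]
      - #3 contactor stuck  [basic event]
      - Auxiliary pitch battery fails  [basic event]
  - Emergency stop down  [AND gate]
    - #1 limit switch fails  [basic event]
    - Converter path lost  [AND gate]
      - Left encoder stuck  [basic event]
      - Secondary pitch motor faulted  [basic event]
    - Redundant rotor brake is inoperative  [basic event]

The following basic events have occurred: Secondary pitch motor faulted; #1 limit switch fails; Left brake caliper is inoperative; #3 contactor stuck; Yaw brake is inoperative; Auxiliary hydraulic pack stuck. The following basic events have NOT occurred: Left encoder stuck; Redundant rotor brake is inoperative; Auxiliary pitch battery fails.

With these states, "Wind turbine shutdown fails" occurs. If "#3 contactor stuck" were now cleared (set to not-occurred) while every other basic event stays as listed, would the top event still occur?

No

Counterfactual: set "#3 contactor stuck" to not occurred.
Rotor brake unavailable [AND]: Left brake caliper is inoperative=occurs, Auxiliary hydraulic pack stuck=occurs, Yaw brake is inoperative=occurs → all inputs occur → occurs.
Safety chain lost [OR]: #3 contactor stuck=not, Auxiliary pitch battery fails=not → no input occurs → does not occur.
Yaw brake lost [AND]: Rotor brake unavailable=occurs, Safety chain lost=not → not all inputs occur → does not occur.
Converter path lost [AND]: Left encoder stuck=not, Secondary pitch motor faulted=occurs → not all inputs occur → does not occur.
Emergency stop down [AND]: #1 limit switch fails=occurs, Converter path lost=not, Redundant rotor brake is inoperative=not → not all inputs occur → does not occur.
Wind turbine shutdown fails [OR]: Yaw brake lost=not, Emergency stop down=not → no input occurs → does not occur.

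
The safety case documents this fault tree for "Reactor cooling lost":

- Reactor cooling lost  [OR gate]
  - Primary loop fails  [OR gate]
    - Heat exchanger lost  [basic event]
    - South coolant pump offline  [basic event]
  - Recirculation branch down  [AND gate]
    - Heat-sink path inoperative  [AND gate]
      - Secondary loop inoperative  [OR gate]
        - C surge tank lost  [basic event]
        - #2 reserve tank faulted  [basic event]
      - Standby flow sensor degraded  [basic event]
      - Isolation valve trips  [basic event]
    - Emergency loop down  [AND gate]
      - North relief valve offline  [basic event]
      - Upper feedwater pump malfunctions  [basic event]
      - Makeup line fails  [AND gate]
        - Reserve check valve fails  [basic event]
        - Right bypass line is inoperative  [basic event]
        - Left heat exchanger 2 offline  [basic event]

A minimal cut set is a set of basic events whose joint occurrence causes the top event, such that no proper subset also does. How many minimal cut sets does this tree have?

Primary loop fails [OR]: union of children's cut sets → 2 cut set(s).
Secondary loop inoperative [OR]: union of children's cut sets → 2 cut set(s).
Heat-sink path inoperative [AND]: one cut set from each child combined → 2 × 1 × 1 = 2 cut set(s).
Makeup line fails [AND]: one cut set from each child combined → 1 × 1 × 1 = 1 cut set(s).
Emergency loop down [AND]: one cut set from each child combined → 1 × 1 × 1 = 1 cut set(s).
Recirculation branch down [AND]: one cut set from each child combined → 2 × 1 = 2 cut set(s).
Reactor cooling lost [OR]: union of children's cut sets → 4 cut set(s).
Minimal cut sets: {Heat exchanger lost}; {South coolant pump offline}; {C surge tank lost, Isolation valve trips, Left heat exchanger 2 offline, North relief valve offline, Reserve check valve fails, Right bypass line is inoperative, Standby flow sensor degraded, Upper feedwater pump malfunctions}; {#2 reserve tank faulted, Isolation valve trips, Left heat exchanger 2 offline, North relief valve offline, Reserve check valve fails, Right bypass line is inoperative, Standby flow sensor degraded, Upper feedwater pump malfunctions}.

4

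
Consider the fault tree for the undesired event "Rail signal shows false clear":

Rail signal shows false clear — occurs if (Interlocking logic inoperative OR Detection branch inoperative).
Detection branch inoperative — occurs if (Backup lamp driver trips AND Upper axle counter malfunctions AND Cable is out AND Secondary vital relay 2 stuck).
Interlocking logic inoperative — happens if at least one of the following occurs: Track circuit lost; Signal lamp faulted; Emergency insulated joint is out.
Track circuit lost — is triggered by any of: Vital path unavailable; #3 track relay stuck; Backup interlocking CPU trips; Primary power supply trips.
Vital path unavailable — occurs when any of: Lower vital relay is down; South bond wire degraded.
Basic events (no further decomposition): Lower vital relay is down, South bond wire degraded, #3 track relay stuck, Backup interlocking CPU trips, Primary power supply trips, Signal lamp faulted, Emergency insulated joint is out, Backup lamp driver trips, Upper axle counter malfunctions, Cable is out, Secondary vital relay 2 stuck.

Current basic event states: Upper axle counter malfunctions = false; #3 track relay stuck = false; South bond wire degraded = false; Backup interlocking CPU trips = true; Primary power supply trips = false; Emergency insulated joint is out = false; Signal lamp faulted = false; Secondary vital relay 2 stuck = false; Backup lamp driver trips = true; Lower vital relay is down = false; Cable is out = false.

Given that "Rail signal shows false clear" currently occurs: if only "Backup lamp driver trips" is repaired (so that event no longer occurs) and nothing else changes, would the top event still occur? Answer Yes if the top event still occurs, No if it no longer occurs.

Counterfactual: set "Backup lamp driver trips" to not occurred.
Vital path unavailable [OR]: Lower vital relay is down=not, South bond wire degraded=not → no input occurs → does not occur.
Track circuit lost [OR]: Vital path unavailable=not, #3 track relay stuck=not, Backup interlocking CPU trips=occurs, Primary power supply trips=not → at least one input occurs → occurs.
Interlocking logic inoperative [OR]: Track circuit lost=occurs, Signal lamp faulted=not, Emergency insulated joint is out=not → at least one input occurs → occurs.
Detection branch inoperative [AND]: Backup lamp driver trips=not, Upper axle counter malfunctions=not, Cable is out=not, Secondary vital relay 2 stuck=not → not all inputs occur → does not occur.
Rail signal shows false clear [OR]: Interlocking logic inoperative=occurs, Detection branch inoperative=not → at least one input occurs → occurs.

Yes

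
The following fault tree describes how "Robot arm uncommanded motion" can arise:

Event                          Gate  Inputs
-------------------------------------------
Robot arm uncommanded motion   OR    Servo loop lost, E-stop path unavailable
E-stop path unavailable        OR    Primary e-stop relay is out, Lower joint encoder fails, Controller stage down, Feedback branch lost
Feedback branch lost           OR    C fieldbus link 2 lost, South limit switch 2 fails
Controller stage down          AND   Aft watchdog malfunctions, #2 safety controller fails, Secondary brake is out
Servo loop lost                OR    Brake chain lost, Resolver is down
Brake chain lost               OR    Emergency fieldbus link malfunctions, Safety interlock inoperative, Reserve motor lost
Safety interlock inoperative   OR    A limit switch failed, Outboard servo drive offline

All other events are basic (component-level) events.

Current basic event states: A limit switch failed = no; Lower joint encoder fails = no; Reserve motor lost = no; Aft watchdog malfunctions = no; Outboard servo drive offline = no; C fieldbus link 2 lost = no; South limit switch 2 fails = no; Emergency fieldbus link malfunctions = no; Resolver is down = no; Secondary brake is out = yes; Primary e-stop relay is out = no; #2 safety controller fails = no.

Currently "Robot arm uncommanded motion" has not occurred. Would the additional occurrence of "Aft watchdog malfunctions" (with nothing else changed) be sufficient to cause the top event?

No

Counterfactual: set "Aft watchdog malfunctions" to occurred.
Safety interlock inoperative [OR]: A limit switch failed=not, Outboard servo drive offline=not → no input occurs → does not occur.
Brake chain lost [OR]: Emergency fieldbus link malfunctions=not, Safety interlock inoperative=not, Reserve motor lost=not → no input occurs → does not occur.
Servo loop lost [OR]: Brake chain lost=not, Resolver is down=not → no input occurs → does not occur.
Controller stage down [AND]: Aft watchdog malfunctions=occurs, #2 safety controller fails=not, Secondary brake is out=occurs → not all inputs occur → does not occur.
Feedback branch lost [OR]: C fieldbus link 2 lost=not, South limit switch 2 fails=not → no input occurs → does not occur.
E-stop path unavailable [OR]: Primary e-stop relay is out=not, Lower joint encoder fails=not, Controller stage down=not, Feedback branch lost=not → no input occurs → does not occur.
Robot arm uncommanded motion [OR]: Servo loop lost=not, E-stop path unavailable=not → no input occurs → does not occur.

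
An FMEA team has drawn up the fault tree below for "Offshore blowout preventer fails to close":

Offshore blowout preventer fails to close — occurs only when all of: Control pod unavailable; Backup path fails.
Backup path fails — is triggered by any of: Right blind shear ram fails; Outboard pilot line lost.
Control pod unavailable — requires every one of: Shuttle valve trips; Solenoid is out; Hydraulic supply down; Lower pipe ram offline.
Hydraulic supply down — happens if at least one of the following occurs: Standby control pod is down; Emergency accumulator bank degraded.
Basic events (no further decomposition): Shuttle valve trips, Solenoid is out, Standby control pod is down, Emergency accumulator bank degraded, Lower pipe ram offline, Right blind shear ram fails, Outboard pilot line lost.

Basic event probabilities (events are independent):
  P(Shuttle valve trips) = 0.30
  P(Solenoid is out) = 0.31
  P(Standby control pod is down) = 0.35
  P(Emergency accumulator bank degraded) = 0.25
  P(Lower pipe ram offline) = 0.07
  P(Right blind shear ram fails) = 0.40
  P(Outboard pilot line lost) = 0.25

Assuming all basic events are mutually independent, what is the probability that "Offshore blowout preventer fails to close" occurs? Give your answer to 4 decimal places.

P(Hydraulic supply down) [OR] = 1 − (1−0.35) × (1−0.25) = 0.512500
P(Control pod unavailable) [AND] = 0.30 × 0.31 × 0.512500 × 0.07 = 0.003336
P(Backup path fails) [OR] = 1 − (1−0.40) × (1−0.25) = 0.550000
P(Offshore blowout preventer fails to close) [AND] = 0.003336 × 0.550000 = 0.001835
Rounded to 4 decimal places: P(Offshore blowout preventer fails to close) ≈ 0.0018.

0.0018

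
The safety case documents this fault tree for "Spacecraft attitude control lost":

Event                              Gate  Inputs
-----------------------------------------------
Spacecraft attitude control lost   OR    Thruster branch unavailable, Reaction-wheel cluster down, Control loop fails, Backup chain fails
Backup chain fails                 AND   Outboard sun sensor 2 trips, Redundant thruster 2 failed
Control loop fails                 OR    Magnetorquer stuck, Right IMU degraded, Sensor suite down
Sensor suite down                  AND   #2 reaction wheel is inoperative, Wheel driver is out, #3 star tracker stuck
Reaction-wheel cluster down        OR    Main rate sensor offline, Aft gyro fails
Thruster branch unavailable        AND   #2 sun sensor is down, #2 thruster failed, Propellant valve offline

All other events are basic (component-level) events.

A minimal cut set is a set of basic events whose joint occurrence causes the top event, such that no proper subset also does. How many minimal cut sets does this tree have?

7

Thruster branch unavailable [AND]: one cut set from each child combined → 1 × 1 × 1 = 1 cut set(s).
Reaction-wheel cluster down [OR]: union of children's cut sets → 2 cut set(s).
Sensor suite down [AND]: one cut set from each child combined → 1 × 1 × 1 = 1 cut set(s).
Control loop fails [OR]: union of children's cut sets → 3 cut set(s).
Backup chain fails [AND]: one cut set from each child combined → 1 × 1 = 1 cut set(s).
Spacecraft attitude control lost [OR]: union of children's cut sets → 7 cut set(s).
Minimal cut sets: {#2 sun sensor is down, #2 thruster failed, Propellant valve offline}; {Main rate sensor offline}; {Aft gyro fails}; {Magnetorquer stuck}; {Right IMU degraded}; {#2 reaction wheel is inoperative, #3 star tracker stuck, Wheel driver is out}; {Outboard sun sensor 2 trips, Redundant thruster 2 failed}.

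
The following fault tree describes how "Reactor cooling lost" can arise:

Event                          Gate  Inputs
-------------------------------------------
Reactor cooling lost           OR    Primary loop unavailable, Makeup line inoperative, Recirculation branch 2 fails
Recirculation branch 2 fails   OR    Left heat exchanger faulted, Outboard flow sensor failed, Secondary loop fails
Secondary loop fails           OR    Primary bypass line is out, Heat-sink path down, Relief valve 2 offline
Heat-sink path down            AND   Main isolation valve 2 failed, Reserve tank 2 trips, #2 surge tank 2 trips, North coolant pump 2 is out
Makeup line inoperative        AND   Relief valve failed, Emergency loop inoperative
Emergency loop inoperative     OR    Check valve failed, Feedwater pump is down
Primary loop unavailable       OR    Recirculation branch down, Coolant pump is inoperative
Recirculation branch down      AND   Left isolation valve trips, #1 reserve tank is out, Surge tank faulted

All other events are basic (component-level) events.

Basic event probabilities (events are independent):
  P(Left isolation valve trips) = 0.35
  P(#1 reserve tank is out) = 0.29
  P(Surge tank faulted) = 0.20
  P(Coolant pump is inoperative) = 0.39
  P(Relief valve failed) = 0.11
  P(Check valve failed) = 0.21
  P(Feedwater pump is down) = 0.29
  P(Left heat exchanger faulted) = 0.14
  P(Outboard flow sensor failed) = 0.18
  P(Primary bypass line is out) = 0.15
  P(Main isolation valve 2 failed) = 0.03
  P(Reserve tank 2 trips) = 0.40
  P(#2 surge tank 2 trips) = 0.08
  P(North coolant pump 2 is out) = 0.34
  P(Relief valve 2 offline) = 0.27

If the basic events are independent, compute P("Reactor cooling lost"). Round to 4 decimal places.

0.7512

P(Recirculation branch down) [AND] = 0.35 × 0.29 × 0.20 = 0.020300
P(Primary loop unavailable) [OR] = 1 − (1−0.020300) × (1−0.39) = 0.402383
P(Emergency loop inoperative) [OR] = 1 − (1−0.21) × (1−0.29) = 0.439100
P(Makeup line inoperative) [AND] = 0.11 × 0.439100 = 0.048301
P(Heat-sink path down) [AND] = 0.03 × 0.40 × 0.08 × 0.34 = 0.000326
P(Secondary loop fails) [OR] = 1 − (1−0.15) × (1−0.000326) × (1−0.27) = 0.379702
P(Recirculation branch 2 fails) [OR] = 1 − (1−0.14) × (1−0.18) × (1−0.379702) = 0.562566
P(Reactor cooling lost) [OR] = 1 − (1−0.402383) × (1−0.048301) × (1−0.562566) = 0.751209
Rounded to 4 decimal places: P(Reactor cooling lost) ≈ 0.7512.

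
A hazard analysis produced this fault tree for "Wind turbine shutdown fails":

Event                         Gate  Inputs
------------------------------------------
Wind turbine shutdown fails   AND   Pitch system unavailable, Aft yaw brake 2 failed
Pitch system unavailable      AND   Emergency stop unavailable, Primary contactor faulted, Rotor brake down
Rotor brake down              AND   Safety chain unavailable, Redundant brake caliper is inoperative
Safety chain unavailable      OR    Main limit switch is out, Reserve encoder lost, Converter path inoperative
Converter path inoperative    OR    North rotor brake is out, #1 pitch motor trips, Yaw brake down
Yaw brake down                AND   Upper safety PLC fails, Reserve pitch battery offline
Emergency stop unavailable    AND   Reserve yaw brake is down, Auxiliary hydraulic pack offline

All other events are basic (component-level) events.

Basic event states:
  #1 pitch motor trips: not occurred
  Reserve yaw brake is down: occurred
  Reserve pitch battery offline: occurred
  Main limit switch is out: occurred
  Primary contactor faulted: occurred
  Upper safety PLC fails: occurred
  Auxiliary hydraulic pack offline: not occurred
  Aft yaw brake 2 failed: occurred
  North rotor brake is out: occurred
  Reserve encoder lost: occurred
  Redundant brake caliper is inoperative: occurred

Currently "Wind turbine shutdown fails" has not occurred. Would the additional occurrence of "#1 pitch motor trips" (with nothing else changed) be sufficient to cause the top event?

Counterfactual: set "#1 pitch motor trips" to occurred.
Emergency stop unavailable [AND]: Reserve yaw brake is down=occurs, Auxiliary hydraulic pack offline=not → not all inputs occur → does not occur.
Yaw brake down [AND]: Upper safety PLC fails=occurs, Reserve pitch battery offline=occurs → all inputs occur → occurs.
Converter path inoperative [OR]: North rotor brake is out=occurs, #1 pitch motor trips=occurs, Yaw brake down=occurs → at least one input occurs → occurs.
Safety chain unavailable [OR]: Main limit switch is out=occurs, Reserve encoder lost=occurs, Converter path inoperative=occurs → at least one input occurs → occurs.
Rotor brake down [AND]: Safety chain unavailable=occurs, Redundant brake caliper is inoperative=occurs → all inputs occur → occurs.
Pitch system unavailable [AND]: Emergency stop unavailable=not, Primary contactor faulted=occurs, Rotor brake down=occurs → not all inputs occur → does not occur.
Wind turbine shutdown fails [AND]: Pitch system unavailable=not, Aft yaw brake 2 failed=occurs → not all inputs occur → does not occur.

No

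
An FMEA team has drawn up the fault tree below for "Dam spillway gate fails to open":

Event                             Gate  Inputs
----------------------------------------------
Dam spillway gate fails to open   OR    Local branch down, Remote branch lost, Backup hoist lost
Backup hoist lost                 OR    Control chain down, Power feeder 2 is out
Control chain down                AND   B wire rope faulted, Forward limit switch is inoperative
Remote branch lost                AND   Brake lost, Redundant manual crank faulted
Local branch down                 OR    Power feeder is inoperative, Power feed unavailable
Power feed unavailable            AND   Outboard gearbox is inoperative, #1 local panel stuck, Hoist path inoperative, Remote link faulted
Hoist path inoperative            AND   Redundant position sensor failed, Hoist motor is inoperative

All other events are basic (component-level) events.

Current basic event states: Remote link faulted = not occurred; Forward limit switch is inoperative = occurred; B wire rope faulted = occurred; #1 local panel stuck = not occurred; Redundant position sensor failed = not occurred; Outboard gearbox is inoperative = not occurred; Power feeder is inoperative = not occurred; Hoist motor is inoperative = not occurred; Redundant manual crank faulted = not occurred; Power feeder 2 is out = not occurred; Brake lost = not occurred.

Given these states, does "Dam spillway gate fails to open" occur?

Yes

Hoist path inoperative [AND]: Redundant position sensor failed=not, Hoist motor is inoperative=not → not all inputs occur → does not occur.
Power feed unavailable [AND]: Outboard gearbox is inoperative=not, #1 local panel stuck=not, Hoist path inoperative=not, Remote link faulted=not → not all inputs occur → does not occur.
Local branch down [OR]: Power feeder is inoperative=not, Power feed unavailable=not → no input occurs → does not occur.
Remote branch lost [AND]: Brake lost=not, Redundant manual crank faulted=not → not all inputs occur → does not occur.
Control chain down [AND]: B wire rope faulted=occurs, Forward limit switch is inoperative=occurs → all inputs occur → occurs.
Backup hoist lost [OR]: Control chain down=occurs, Power feeder 2 is out=not → at least one input occurs → occurs.
Dam spillway gate fails to open [OR]: Local branch down=not, Remote branch lost=not, Backup hoist lost=occurs → at least one input occurs → occurs.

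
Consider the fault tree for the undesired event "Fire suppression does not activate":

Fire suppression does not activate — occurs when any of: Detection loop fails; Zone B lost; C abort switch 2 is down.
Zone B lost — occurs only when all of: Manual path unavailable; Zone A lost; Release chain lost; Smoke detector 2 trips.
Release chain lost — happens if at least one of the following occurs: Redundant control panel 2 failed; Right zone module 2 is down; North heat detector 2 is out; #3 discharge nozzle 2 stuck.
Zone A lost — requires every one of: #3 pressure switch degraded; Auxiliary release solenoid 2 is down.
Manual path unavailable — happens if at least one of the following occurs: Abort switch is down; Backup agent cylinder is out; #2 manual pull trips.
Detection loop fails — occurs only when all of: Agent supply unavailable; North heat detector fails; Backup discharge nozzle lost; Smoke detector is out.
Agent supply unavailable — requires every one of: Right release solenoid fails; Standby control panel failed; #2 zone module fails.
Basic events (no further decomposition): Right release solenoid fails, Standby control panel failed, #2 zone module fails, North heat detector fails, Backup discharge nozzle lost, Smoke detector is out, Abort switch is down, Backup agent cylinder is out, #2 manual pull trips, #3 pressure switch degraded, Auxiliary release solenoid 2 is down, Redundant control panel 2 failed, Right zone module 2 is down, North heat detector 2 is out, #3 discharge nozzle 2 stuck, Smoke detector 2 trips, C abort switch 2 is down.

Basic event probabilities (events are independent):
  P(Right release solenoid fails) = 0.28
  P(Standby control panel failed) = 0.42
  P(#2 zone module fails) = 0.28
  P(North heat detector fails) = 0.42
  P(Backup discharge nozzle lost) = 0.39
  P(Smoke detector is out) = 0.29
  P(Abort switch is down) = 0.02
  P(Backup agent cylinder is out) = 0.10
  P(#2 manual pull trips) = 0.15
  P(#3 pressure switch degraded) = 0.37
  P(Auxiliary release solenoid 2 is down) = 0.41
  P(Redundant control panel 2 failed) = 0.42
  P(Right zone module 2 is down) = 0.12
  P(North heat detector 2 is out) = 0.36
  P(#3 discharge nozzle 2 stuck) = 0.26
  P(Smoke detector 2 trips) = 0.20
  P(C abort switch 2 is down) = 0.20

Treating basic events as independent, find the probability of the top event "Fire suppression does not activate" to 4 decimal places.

P(Agent supply unavailable) [AND] = 0.28 × 0.42 × 0.28 = 0.032928
P(Detection loop fails) [AND] = 0.032928 × 0.42 × 0.39 × 0.29 = 0.001564
P(Manual path unavailable) [OR] = 1 − (1−0.02) × (1−0.10) × (1−0.15) = 0.250300
P(Zone A lost) [AND] = 0.37 × 0.41 = 0.151700
P(Release chain lost) [OR] = 1 − (1−0.42) × (1−0.12) × (1−0.36) × (1−0.26) = 0.758275
P(Zone B lost) [AND] = 0.250300 × 0.151700 × 0.758275 × 0.20 = 0.005758
P(Fire suppression does not activate) [OR] = 1 − (1−0.001564) × (1−0.005758) × (1−0.20) = 0.205850
Rounded to 4 decimal places: P(Fire suppression does not activate) ≈ 0.2059.

0.2059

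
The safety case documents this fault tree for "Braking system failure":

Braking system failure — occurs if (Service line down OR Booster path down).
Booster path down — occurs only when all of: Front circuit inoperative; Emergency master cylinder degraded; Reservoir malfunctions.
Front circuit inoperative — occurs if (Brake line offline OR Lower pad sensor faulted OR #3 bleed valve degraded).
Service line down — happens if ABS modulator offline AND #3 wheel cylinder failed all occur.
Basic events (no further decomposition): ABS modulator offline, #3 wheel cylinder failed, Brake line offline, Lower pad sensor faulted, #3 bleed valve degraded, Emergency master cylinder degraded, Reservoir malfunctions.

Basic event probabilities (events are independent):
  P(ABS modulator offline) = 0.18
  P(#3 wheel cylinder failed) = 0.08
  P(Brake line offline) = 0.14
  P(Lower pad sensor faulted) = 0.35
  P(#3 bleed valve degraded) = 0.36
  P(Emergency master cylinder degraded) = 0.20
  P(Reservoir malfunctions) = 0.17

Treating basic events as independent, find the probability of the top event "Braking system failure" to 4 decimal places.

0.0359

P(Service line down) [AND] = 0.18 × 0.08 = 0.014400
P(Front circuit inoperative) [OR] = 1 − (1−0.14) × (1−0.35) × (1−0.36) = 0.642240
P(Booster path down) [AND] = 0.642240 × 0.20 × 0.17 = 0.021836
P(Braking system failure) [OR] = 1 − (1−0.014400) × (1−0.021836) = 0.035922
Rounded to 4 decimal places: P(Braking system failure) ≈ 0.0359.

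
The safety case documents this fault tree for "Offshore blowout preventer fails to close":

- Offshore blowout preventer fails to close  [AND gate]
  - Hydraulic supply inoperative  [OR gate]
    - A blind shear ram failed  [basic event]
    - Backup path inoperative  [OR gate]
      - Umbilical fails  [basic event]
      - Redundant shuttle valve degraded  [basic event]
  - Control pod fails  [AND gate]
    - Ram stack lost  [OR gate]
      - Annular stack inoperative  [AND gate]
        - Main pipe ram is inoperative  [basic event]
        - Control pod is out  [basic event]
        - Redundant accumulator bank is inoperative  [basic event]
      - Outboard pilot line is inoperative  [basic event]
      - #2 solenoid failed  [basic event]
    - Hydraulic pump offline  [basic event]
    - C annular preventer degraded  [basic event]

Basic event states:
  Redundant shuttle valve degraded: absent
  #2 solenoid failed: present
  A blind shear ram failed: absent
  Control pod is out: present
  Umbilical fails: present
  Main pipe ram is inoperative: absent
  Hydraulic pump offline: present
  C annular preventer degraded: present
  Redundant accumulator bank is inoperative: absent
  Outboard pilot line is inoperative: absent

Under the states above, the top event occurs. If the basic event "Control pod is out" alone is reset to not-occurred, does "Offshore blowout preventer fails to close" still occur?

Yes

Counterfactual: set "Control pod is out" to not occurred.
Backup path inoperative [OR]: Umbilical fails=occurs, Redundant shuttle valve degraded=not → at least one input occurs → occurs.
Hydraulic supply inoperative [OR]: A blind shear ram failed=not, Backup path inoperative=occurs → at least one input occurs → occurs.
Annular stack inoperative [AND]: Main pipe ram is inoperative=not, Control pod is out=not, Redundant accumulator bank is inoperative=not → not all inputs occur → does not occur.
Ram stack lost [OR]: Annular stack inoperative=not, Outboard pilot line is inoperative=not, #2 solenoid failed=occurs → at least one input occurs → occurs.
Control pod fails [AND]: Ram stack lost=occurs, Hydraulic pump offline=occurs, C annular preventer degraded=occurs → all inputs occur → occurs.
Offshore blowout preventer fails to close [AND]: Hydraulic supply inoperative=occurs, Control pod fails=occurs → all inputs occur → occurs.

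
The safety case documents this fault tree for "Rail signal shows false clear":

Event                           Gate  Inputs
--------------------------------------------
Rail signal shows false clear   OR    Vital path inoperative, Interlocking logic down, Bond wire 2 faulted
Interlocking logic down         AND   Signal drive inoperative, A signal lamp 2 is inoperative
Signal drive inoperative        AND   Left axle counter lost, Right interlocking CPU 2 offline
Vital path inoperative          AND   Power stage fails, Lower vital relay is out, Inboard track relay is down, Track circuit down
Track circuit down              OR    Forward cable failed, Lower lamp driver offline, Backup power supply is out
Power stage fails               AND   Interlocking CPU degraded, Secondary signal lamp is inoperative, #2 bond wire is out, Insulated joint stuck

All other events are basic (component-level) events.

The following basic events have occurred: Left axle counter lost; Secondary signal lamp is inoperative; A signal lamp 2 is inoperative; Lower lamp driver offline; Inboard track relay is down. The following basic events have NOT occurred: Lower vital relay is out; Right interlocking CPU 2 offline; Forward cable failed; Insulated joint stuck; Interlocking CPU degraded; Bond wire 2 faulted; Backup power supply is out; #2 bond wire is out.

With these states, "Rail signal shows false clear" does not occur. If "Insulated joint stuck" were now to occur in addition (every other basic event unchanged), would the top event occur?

No

Counterfactual: set "Insulated joint stuck" to occurred.
Power stage fails [AND]: Interlocking CPU degraded=not, Secondary signal lamp is inoperative=occurs, #2 bond wire is out=not, Insulated joint stuck=occurs → not all inputs occur → does not occur.
Track circuit down [OR]: Forward cable failed=not, Lower lamp driver offline=occurs, Backup power supply is out=not → at least one input occurs → occurs.
Vital path inoperative [AND]: Power stage fails=not, Lower vital relay is out=not, Inboard track relay is down=occurs, Track circuit down=occurs → not all inputs occur → does not occur.
Signal drive inoperative [AND]: Left axle counter lost=occurs, Right interlocking CPU 2 offline=not → not all inputs occur → does not occur.
Interlocking logic down [AND]: Signal drive inoperative=not, A signal lamp 2 is inoperative=occurs → not all inputs occur → does not occur.
Rail signal shows false clear [OR]: Vital path inoperative=not, Interlocking logic down=not, Bond wire 2 faulted=not → no input occurs → does not occur.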